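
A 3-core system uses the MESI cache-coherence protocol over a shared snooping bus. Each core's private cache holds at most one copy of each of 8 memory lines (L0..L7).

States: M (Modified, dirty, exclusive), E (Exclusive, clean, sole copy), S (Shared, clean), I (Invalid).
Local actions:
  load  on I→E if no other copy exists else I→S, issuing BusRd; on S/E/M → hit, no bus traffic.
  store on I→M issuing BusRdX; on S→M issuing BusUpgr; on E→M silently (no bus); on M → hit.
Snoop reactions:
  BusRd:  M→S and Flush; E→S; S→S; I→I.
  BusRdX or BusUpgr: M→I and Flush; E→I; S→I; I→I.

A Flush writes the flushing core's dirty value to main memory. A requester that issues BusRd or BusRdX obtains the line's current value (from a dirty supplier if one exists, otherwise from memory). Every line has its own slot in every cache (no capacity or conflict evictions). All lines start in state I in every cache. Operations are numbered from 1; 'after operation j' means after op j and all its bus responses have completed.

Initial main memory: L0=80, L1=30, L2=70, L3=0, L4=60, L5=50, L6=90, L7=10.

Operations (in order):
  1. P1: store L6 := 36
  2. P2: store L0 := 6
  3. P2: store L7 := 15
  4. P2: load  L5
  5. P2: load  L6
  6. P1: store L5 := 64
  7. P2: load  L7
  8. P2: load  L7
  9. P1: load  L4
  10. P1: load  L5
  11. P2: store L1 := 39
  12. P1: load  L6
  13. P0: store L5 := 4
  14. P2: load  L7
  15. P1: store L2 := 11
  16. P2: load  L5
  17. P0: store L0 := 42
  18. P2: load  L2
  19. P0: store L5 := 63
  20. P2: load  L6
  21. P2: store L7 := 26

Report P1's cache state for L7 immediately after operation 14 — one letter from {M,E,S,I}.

state = I

step 1: P1: store L6 := 36  ⟶  IMI  (L6)  txn=BusRdX  M[L6]=90
step 2: P2: store L0 := 6  ⟶  IIM  (L0)  txn=BusRdX  M[L0]=80
step 3: P2: store L7 := 15  ⟶  IIM  (L7)  txn=BusRdX  M[L7]=10
step 4: P2: load  L5  ⟶  IIE  (L5)  txn=BusRd  M[L5]=50
step 5: P2: load  L6  ⟶  ISS  (L6)  txn=BusRd+Flush  M[L6]=36
step 6: P1: store L5 := 64  ⟶  IMI  (L5)  txn=BusRdX  M[L5]=50
step 7: P2: load  L7  ⟶  IIM  (L7)  txn=∅  M[L7]=10
step 8: P2: load  L7  ⟶  IIM  (L7)  txn=∅  M[L7]=10
step 9: P1: load  L4  ⟶  IEI  (L4)  txn=BusRd  M[L4]=60
step 10: P1: load  L5  ⟶  IMI  (L5)  txn=∅  M[L5]=50
step 11: P2: store L1 := 39  ⟶  IIM  (L1)  txn=BusRdX  M[L1]=30
step 12: P1: load  L6  ⟶  ISS  (L6)  txn=∅  M[L6]=36
step 13: P0: store L5 := 4  ⟶  MII  (L5)  txn=BusRdX+Flush  M[L5]=64
step 14: P2: load  L7  ⟶  IIM  (L7)  txn=∅  M[L7]=10
step 15: P1: store L2 := 11  ⟶  IMI  (L2)  txn=BusRdX  M[L2]=70
step 16: P2: load  L5  ⟶  SIS  (L5)  txn=BusRd+Flush  M[L5]=4
step 17: P0: store L0 := 42  ⟶  MII  (L0)  txn=BusRdX+Flush  M[L0]=6
step 18: P2: load  L2  ⟶  ISS  (L2)  txn=BusRd+Flush  M[L2]=11
step 19: P0: store L5 := 63  ⟶  MII  (L5)  txn=BusUpgr  M[L5]=4
step 20: P2: load  L6  ⟶  ISS  (L6)  txn=∅  M[L6]=36
step 21: P2: store L7 := 26  ⟶  IIM  (L7)  txn=∅  M[L7]=10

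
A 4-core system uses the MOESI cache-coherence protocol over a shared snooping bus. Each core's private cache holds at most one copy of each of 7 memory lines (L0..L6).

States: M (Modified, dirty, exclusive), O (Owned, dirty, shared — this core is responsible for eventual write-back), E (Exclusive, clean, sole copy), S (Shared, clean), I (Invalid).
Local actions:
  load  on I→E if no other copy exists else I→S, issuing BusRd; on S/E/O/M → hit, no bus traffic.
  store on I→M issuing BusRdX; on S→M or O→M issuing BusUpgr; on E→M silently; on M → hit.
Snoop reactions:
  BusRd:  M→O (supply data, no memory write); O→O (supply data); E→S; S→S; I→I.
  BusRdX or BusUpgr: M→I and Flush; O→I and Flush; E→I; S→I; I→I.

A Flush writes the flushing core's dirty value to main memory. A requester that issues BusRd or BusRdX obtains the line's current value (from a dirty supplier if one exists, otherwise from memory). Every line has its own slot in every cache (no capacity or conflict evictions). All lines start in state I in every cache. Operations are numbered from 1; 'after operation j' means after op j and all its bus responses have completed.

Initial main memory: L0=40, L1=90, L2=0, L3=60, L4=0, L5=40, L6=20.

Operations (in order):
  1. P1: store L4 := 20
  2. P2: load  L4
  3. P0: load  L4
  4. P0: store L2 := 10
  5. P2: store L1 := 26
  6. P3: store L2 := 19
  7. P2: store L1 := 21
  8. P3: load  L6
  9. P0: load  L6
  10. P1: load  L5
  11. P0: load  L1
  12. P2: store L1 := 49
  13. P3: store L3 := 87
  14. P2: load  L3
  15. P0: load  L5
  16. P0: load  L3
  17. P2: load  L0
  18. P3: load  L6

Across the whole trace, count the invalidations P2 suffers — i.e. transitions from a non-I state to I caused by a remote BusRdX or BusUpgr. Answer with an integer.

invalidations = 0

step 1: P1: store L4 := 20  ⟶  IMII  (L4)  txn=BusRdX  M[L4]=0
step 2: P2: load  L4  ⟶  IOSI  (L4)  txn=BusRd  M[L4]=0
step 3: P0: load  L4  ⟶  SOSI  (L4)  txn=BusRd  M[L4]=0
step 4: P0: store L2 := 10  ⟶  MIII  (L2)  txn=BusRdX  M[L2]=0
step 5: P2: store L1 := 26  ⟶  IIMI  (L1)  txn=BusRdX  M[L1]=90
step 6: P3: store L2 := 19  ⟶  IIIM  (L2)  txn=BusRdX+Flush  M[L2]=10
step 7: P2: store L1 := 21  ⟶  IIMI  (L1)  txn=∅  M[L1]=90
step 8: P3: load  L6  ⟶  IIIE  (L6)  txn=BusRd  M[L6]=20
step 9: P0: load  L6  ⟶  SIIS  (L6)  txn=BusRd  M[L6]=20
step 10: P1: load  L5  ⟶  IEII  (L5)  txn=BusRd  M[L5]=40
step 11: P0: load  L1  ⟶  SIOI  (L1)  txn=BusRd  M[L1]=90
step 12: P2: store L1 := 49  ⟶  IIMI  (L1)  txn=BusUpgr  M[L1]=90
step 13: P3: store L3 := 87  ⟶  IIIM  (L3)  txn=BusRdX  M[L3]=60
step 14: P2: load  L3  ⟶  IISO  (L3)  txn=BusRd  M[L3]=60
step 15: P0: load  L5  ⟶  SSII  (L5)  txn=BusRd  M[L5]=40
step 16: P0: load  L3  ⟶  SISO  (L3)  txn=BusRd  M[L3]=60
step 17: P2: load  L0  ⟶  IIEI  (L0)  txn=BusRd  M[L0]=40
step 18: P3: load  L6  ⟶  SIIS  (L6)  txn=∅  M[L6]=20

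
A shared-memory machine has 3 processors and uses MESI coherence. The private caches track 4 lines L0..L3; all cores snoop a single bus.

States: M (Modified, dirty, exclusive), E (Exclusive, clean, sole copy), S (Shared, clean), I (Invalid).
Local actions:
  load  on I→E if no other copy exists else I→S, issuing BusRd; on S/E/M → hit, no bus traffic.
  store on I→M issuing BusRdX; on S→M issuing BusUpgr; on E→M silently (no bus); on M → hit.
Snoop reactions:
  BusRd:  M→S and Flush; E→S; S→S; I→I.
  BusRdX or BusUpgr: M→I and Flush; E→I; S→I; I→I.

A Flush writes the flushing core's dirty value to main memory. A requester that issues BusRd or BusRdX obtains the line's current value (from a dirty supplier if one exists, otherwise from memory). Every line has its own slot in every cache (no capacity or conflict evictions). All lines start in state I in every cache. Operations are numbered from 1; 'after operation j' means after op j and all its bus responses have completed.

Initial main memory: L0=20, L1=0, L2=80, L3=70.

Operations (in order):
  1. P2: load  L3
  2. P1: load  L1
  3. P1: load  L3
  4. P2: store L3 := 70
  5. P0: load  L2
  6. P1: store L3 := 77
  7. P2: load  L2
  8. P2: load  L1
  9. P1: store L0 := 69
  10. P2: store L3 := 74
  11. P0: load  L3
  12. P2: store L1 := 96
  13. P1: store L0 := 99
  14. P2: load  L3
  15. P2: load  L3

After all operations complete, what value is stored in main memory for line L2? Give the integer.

[1] P2: load  L3 | P0:I, P1:I, P2:E(70) | bus: BusRd
[2] P1: load  L1 | P0:I, P1:E(0), P2:I | bus: BusRd
[3] P1: load  L3 | P0:I, P1:S(70), P2:S(70) | bus: BusRd
[4] P2: store L3 := 70 | P0:I, P1:I, P2:M(70) | bus: BusUpgr
[5] P0: load  L2 | P0:E(80), P1:I, P2:I | bus: BusRd
[6] P1: store L3 := 77 | P0:I, P1:M(77), P2:I | bus: BusRdX,Flush
[7] P2: load  L2 | P0:S(80), P1:I, P2:S(80) | bus: BusRd
[8] P2: load  L1 | P0:I, P1:S(0), P2:S(0) | bus: BusRd
[9] P1: store L0 := 69 | P0:I, P1:M(69), P2:I | bus: BusRdX
[10] P2: store L3 := 74 | P0:I, P1:I, P2:M(74) | bus: BusRdX,Flush
[11] P0: load  L3 | P0:S(74), P1:I, P2:S(74) | bus: BusRd,Flush
[12] P2: store L1 := 96 | P0:I, P1:I, P2:M(96) | bus: BusUpgr
[13] P1: store L0 := 99 | P0:I, P1:M(99), P2:I | bus: none
[14] P2: load  L3 | P0:S(74), P1:I, P2:S(74) | bus: none
[15] P2: load  L3 | P0:S(74), P1:I, P2:S(74) | bus: none

memory[L2] = 80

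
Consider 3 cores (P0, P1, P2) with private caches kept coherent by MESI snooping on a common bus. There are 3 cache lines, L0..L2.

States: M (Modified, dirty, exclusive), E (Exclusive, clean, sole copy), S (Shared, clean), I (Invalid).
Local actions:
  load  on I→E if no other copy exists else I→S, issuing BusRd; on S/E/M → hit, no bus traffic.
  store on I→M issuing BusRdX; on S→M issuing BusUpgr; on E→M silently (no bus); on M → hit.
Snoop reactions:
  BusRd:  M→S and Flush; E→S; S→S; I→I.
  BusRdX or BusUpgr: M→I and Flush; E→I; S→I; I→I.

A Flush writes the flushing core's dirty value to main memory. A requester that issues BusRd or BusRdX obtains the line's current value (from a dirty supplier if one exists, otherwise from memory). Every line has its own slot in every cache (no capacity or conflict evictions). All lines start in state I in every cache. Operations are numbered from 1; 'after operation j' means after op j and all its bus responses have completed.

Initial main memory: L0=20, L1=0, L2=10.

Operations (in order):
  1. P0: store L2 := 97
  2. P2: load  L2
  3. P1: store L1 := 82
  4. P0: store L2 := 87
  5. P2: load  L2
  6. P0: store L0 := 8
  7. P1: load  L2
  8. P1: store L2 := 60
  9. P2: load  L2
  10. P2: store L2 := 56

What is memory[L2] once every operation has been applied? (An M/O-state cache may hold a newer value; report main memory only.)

step 1: P0: store L2 := 97  ⟶  MII  (L2)  txn=BusRdX  M[L2]=10
step 2: P2: load  L2  ⟶  SIS  (L2)  txn=BusRd+Flush  M[L2]=97
step 3: P1: store L1 := 82  ⟶  IMI  (L1)  txn=BusRdX  M[L1]=0
step 4: P0: store L2 := 87  ⟶  MII  (L2)  txn=BusUpgr  M[L2]=97
step 5: P2: load  L2  ⟶  SIS  (L2)  txn=BusRd+Flush  M[L2]=87
step 6: P0: store L0 := 8  ⟶  MII  (L0)  txn=BusRdX  M[L0]=20
step 7: P1: load  L2  ⟶  SSS  (L2)  txn=BusRd  M[L2]=87
step 8: P1: store L2 := 60  ⟶  IMI  (L2)  txn=BusUpgr  M[L2]=87
step 9: P2: load  L2  ⟶  ISS  (L2)  txn=BusRd+Flush  M[L2]=60
step 10: P2: store L2 := 56  ⟶  IIM  (L2)  txn=BusUpgr  M[L2]=60

memory[L2] = 60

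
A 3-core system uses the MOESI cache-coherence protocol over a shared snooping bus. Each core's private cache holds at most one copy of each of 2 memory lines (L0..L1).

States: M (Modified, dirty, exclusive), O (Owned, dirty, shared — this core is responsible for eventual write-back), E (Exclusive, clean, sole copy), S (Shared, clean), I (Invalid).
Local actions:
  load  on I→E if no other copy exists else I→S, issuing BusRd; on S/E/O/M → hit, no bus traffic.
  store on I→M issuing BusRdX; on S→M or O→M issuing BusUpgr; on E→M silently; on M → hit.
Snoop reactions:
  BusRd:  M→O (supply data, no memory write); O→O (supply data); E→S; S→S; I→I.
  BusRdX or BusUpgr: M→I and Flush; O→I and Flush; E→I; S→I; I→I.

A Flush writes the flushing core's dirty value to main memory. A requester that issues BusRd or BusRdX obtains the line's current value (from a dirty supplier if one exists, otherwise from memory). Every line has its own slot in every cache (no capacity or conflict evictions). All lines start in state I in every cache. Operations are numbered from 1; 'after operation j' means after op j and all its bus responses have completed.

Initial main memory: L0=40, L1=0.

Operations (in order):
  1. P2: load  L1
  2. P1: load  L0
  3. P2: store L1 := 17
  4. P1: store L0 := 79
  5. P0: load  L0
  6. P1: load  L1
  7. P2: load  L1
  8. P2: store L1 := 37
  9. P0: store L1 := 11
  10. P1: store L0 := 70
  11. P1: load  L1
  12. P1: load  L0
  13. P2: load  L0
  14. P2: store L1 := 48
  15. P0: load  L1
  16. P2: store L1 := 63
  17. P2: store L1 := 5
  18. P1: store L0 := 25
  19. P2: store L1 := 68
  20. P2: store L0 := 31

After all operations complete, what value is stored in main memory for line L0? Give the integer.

memory[L0] = 25

1. P2: load  L1  bus=[BusRd]  L1: P0=I P1=I P2=E  mem[L1]=0
2. P1: load  L0  bus=[BusRd]  L0: P0=I P1=E P2=I  mem[L0]=40
3. P2: store L1 := 17  bus=[-]  L1: P0=I P1=I P2=M  mem[L1]=0
4. P1: store L0 := 79  bus=[-]  L0: P0=I P1=M P2=I  mem[L0]=40
5. P0: load  L0  bus=[BusRd]  L0: P0=S P1=O P2=I  mem[L0]=40
6. P1: load  L1  bus=[BusRd]  L1: P0=I P1=S P2=O  mem[L1]=0
7. P2: load  L1  bus=[-]  L1: P0=I P1=S P2=O  mem[L1]=0
8. P2: store L1 := 37  bus=[BusUpgr]  L1: P0=I P1=I P2=M  mem[L1]=0
9. P0: store L1 := 11  bus=[BusRdX,Flush]  L1: P0=M P1=I P2=I  mem[L1]=37
10. P1: store L0 := 70  bus=[BusUpgr]  L0: P0=I P1=M P2=I  mem[L0]=40
11. P1: load  L1  bus=[BusRd]  L1: P0=O P1=S P2=I  mem[L1]=37
12. P1: load  L0  bus=[-]  L0: P0=I P1=M P2=I  mem[L0]=40
13. P2: load  L0  bus=[BusRd]  L0: P0=I P1=O P2=S  mem[L0]=40
14. P2: store L1 := 48  bus=[BusRdX,Flush]  L1: P0=I P1=I P2=M  mem[L1]=11
15. P0: load  L1  bus=[BusRd]  L1: P0=S P1=I P2=O  mem[L1]=11
16. P2: store L1 := 63  bus=[BusUpgr]  L1: P0=I P1=I P2=M  mem[L1]=11
17. P2: store L1 := 5  bus=[-]  L1: P0=I P1=I P2=M  mem[L1]=11
18. P1: store L0 := 25  bus=[BusUpgr]  L0: P0=I P1=M P2=I  mem[L0]=40
19. P2: store L1 := 68  bus=[-]  L1: P0=I P1=I P2=M  mem[L1]=11
20. P2: store L0 := 31  bus=[BusRdX,Flush]  L0: P0=I P1=I P2=M  mem[L0]=25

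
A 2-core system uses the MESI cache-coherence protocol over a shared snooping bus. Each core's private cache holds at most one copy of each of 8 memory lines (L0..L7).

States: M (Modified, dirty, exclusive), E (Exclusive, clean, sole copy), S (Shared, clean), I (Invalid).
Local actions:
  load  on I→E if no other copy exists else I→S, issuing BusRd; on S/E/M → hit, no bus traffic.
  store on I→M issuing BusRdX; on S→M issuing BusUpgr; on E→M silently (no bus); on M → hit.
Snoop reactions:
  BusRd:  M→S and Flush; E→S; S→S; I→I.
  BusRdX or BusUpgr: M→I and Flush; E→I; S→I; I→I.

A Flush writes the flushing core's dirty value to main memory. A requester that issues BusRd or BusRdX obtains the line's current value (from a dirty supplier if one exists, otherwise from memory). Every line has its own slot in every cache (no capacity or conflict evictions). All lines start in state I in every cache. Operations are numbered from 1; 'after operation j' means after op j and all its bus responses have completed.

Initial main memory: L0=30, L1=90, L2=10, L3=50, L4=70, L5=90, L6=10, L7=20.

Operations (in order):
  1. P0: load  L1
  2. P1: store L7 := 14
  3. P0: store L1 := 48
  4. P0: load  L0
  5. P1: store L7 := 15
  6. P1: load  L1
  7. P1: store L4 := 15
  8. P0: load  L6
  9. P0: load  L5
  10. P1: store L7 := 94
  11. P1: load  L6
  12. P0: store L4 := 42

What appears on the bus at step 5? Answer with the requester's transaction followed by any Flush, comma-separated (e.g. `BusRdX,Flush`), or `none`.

[1] P0: load  L1 | P0:E(90), P1:I | bus: BusRd
[2] P1: store L7 := 14 | P0:I, P1:M(14) | bus: BusRdX
[3] P0: store L1 := 48 | P0:M(48), P1:I | bus: none
[4] P0: load  L0 | P0:E(30), P1:I | bus: BusRd
[5] P1: store L7 := 15 | P0:I, P1:M(15) | bus: none
[6] P1: load  L1 | P0:S(48), P1:S(48) | bus: BusRd,Flush
[7] P1: store L4 := 15 | P0:I, P1:M(15) | bus: BusRdX
[8] P0: load  L6 | P0:E(10), P1:I | bus: BusRd
[9] P0: load  L5 | P0:E(90), P1:I | bus: BusRd
[10] P1: store L7 := 94 | P0:I, P1:M(94) | bus: none
[11] P1: load  L6 | P0:S(10), P1:S(10) | bus: BusRd
[12] P0: store L4 := 42 | P0:M(42), P1:I | bus: BusRdX,Flush

bus = none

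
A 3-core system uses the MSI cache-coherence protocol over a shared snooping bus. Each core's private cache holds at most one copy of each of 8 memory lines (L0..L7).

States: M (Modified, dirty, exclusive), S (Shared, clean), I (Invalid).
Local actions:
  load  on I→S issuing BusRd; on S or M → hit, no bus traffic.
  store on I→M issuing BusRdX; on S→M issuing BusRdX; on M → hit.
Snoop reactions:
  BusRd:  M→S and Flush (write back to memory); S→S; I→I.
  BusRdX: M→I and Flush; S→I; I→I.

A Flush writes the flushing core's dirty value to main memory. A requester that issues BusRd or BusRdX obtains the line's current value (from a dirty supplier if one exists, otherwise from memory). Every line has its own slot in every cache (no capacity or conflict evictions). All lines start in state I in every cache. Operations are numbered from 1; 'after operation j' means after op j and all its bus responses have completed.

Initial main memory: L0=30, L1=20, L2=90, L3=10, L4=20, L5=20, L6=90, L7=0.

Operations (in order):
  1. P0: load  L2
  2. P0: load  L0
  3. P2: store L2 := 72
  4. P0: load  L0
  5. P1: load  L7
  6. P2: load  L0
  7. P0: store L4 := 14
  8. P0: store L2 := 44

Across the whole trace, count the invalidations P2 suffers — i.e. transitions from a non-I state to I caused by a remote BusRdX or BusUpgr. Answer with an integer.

[1] P0: load  L2 | P0:S(90), P1:I, P2:I | bus: BusRd
[2] P0: load  L0 | P0:S(30), P1:I, P2:I | bus: BusRd
[3] P2: store L2 := 72 | P0:I, P1:I, P2:M(72) | bus: BusRdX
[4] P0: load  L0 | P0:S(30), P1:I, P2:I | bus: none
[5] P1: load  L7 | P0:I, P1:S(0), P2:I | bus: BusRd
[6] P2: load  L0 | P0:S(30), P1:I, P2:S(30) | bus: BusRd
[7] P0: store L4 := 14 | P0:M(14), P1:I, P2:I | bus: BusRdX
[8] P0: store L2 := 44 | P0:M(44), P1:I, P2:I | bus: BusRdX,Flush

invalidations = 1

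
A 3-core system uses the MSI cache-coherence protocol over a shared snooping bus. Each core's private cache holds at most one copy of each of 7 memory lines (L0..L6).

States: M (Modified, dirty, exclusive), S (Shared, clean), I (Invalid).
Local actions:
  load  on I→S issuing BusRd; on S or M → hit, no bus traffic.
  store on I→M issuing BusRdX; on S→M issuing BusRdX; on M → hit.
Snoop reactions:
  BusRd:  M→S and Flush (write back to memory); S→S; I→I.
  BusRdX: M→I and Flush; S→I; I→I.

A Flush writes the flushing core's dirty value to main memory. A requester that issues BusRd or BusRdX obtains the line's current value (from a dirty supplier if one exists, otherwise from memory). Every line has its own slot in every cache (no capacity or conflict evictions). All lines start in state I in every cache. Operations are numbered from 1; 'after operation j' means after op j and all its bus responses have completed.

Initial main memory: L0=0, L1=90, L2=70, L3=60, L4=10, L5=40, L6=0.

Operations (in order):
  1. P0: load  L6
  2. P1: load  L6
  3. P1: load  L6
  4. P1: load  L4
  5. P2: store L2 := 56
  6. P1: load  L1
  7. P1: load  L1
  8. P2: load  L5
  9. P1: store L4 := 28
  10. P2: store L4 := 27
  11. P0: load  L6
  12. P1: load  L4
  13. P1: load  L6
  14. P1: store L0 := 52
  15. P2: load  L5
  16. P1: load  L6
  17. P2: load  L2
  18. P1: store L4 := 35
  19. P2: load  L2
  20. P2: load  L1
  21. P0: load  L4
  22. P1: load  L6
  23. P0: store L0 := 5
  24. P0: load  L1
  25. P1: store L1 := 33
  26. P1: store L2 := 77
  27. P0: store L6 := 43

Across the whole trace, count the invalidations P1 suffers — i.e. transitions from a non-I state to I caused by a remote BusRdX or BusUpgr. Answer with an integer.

invalidations = 3

step 1: P0: load  L6  ⟶  SII  (L6)  txn=BusRd  M[L6]=0
step 2: P1: load  L6  ⟶  SSI  (L6)  txn=BusRd  M[L6]=0
step 3: P1: load  L6  ⟶  SSI  (L6)  txn=∅  M[L6]=0
step 4: P1: load  L4  ⟶  ISI  (L4)  txn=BusRd  M[L4]=10
step 5: P2: store L2 := 56  ⟶  IIM  (L2)  txn=BusRdX  M[L2]=70
step 6: P1: load  L1  ⟶  ISI  (L1)  txn=BusRd  M[L1]=90
step 7: P1: load  L1  ⟶  ISI  (L1)  txn=∅  M[L1]=90
step 8: P2: load  L5  ⟶  IIS  (L5)  txn=BusRd  M[L5]=40
step 9: P1: store L4 := 28  ⟶  IMI  (L4)  txn=BusRdX  M[L4]=10
step 10: P2: store L4 := 27  ⟶  IIM  (L4)  txn=BusRdX+Flush  M[L4]=28
step 11: P0: load  L6  ⟶  SSI  (L6)  txn=∅  M[L6]=0
step 12: P1: load  L4  ⟶  ISS  (L4)  txn=BusRd+Flush  M[L4]=27
step 13: P1: load  L6  ⟶  SSI  (L6)  txn=∅  M[L6]=0
step 14: P1: store L0 := 52  ⟶  IMI  (L0)  txn=BusRdX  M[L0]=0
step 15: P2: load  L5  ⟶  IIS  (L5)  txn=∅  M[L5]=40
step 16: P1: load  L6  ⟶  SSI  (L6)  txn=∅  M[L6]=0
step 17: P2: load  L2  ⟶  IIM  (L2)  txn=∅  M[L2]=70
step 18: P1: store L4 := 35  ⟶  IMI  (L4)  txn=BusRdX  M[L4]=27
step 19: P2: load  L2  ⟶  IIM  (L2)  txn=∅  M[L2]=70
step 20: P2: load  L1  ⟶  ISS  (L1)  txn=BusRd  M[L1]=90
step 21: P0: load  L4  ⟶  SSI  (L4)  txn=BusRd+Flush  M[L4]=35
step 22: P1: load  L6  ⟶  SSI  (L6)  txn=∅  M[L6]=0
step 23: P0: store L0 := 5  ⟶  MII  (L0)  txn=BusRdX+Flush  M[L0]=52
step 24: P0: load  L1  ⟶  SSS  (L1)  txn=BusRd  M[L1]=90
step 25: P1: store L1 := 33  ⟶  IMI  (L1)  txn=BusRdX  M[L1]=90
step 26: P1: store L2 := 77  ⟶  IMI  (L2)  txn=BusRdX+Flush  M[L2]=56
step 27: P0: store L6 := 43  ⟶  MII  (L6)  txn=BusRdX  M[L6]=0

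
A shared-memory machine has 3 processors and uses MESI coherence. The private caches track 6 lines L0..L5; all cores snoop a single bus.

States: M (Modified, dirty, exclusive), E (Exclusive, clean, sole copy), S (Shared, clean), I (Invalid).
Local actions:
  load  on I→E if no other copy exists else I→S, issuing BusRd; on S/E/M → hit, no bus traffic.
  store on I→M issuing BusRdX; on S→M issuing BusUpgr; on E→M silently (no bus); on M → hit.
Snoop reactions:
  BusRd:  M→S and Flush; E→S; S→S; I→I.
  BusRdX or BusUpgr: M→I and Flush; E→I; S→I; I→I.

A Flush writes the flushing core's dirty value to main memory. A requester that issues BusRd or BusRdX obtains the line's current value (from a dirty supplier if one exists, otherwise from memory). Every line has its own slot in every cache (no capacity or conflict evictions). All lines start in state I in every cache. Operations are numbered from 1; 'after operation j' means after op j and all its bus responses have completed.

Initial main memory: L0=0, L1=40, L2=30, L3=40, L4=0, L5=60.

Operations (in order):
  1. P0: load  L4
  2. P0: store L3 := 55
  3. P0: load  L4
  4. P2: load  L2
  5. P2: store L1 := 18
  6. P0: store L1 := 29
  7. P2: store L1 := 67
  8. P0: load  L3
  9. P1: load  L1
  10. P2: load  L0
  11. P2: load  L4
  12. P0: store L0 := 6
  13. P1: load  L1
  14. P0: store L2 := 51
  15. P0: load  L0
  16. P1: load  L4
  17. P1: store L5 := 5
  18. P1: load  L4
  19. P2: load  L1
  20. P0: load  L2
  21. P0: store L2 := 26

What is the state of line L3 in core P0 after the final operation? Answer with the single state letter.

state = M

[1] P0: load  L4 | P0:E(0), P1:I, P2:I | bus: BusRd
[2] P0: store L3 := 55 | P0:M(55), P1:I, P2:I | bus: BusRdX
[3] P0: load  L4 | P0:E(0), P1:I, P2:I | bus: none
[4] P2: load  L2 | P0:I, P1:I, P2:E(30) | bus: BusRd
[5] P2: store L1 := 18 | P0:I, P1:I, P2:M(18) | bus: BusRdX
[6] P0: store L1 := 29 | P0:M(29), P1:I, P2:I | bus: BusRdX,Flush
[7] P2: store L1 := 67 | P0:I, P1:I, P2:M(67) | bus: BusRdX,Flush
[8] P0: load  L3 | P0:M(55), P1:I, P2:I | bus: none
[9] P1: load  L1 | P0:I, P1:S(67), P2:S(67) | bus: BusRd,Flush
[10] P2: load  L0 | P0:I, P1:I, P2:E(0) | bus: BusRd
[11] P2: load  L4 | P0:S(0), P1:I, P2:S(0) | bus: BusRd
[12] P0: store L0 := 6 | P0:M(6), P1:I, P2:I | bus: BusRdX
[13] P1: load  L1 | P0:I, P1:S(67), P2:S(67) | bus: none
[14] P0: store L2 := 51 | P0:M(51), P1:I, P2:I | bus: BusRdX
[15] P0: load  L0 | P0:M(6), P1:I, P2:I | bus: none
[16] P1: load  L4 | P0:S(0), P1:S(0), P2:S(0) | bus: BusRd
[17] P1: store L5 := 5 | P0:I, P1:M(5), P2:I | bus: BusRdX
[18] P1: load  L4 | P0:S(0), P1:S(0), P2:S(0) | bus: none
[19] P2: load  L1 | P0:I, P1:S(67), P2:S(67) | bus: none
[20] P0: load  L2 | P0:M(51), P1:I, P2:I | bus: none
[21] P0: store L2 := 26 | P0:M(26), P1:I, P2:I | bus: none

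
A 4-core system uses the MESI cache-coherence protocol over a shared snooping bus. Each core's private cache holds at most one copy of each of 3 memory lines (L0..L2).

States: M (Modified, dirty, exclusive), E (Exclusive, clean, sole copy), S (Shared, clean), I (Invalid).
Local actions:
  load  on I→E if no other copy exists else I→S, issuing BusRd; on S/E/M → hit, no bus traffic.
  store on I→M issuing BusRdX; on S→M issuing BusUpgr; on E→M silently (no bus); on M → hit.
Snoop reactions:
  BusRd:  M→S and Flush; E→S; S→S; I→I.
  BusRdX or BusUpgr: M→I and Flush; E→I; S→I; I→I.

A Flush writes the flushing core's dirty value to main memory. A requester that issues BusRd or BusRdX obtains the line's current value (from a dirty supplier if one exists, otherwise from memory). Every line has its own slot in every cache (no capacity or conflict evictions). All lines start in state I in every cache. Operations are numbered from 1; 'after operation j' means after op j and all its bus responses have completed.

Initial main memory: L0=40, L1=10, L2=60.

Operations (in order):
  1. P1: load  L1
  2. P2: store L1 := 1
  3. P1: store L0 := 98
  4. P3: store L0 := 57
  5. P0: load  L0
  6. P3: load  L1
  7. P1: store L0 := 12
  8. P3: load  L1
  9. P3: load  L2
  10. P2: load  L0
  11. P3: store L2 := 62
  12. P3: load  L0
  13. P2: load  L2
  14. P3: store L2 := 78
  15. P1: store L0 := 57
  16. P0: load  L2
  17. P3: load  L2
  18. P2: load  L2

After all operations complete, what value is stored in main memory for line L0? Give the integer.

step 1: P1: load  L1  ⟶  IEII  (L1)  txn=BusRd  M[L1]=10
step 2: P2: store L1 := 1  ⟶  IIMI  (L1)  txn=BusRdX  M[L1]=10
step 3: P1: store L0 := 98  ⟶  IMII  (L0)  txn=BusRdX  M[L0]=40
step 4: P3: store L0 := 57  ⟶  IIIM  (L0)  txn=BusRdX+Flush  M[L0]=98
step 5: P0: load  L0  ⟶  SIIS  (L0)  txn=BusRd+Flush  M[L0]=57
step 6: P3: load  L1  ⟶  IISS  (L1)  txn=BusRd+Flush  M[L1]=1
step 7: P1: store L0 := 12  ⟶  IMII  (L0)  txn=BusRdX  M[L0]=57
step 8: P3: load  L1  ⟶  IISS  (L1)  txn=∅  M[L1]=1
step 9: P3: load  L2  ⟶  IIIE  (L2)  txn=BusRd  M[L2]=60
step 10: P2: load  L0  ⟶  ISSI  (L0)  txn=BusRd+Flush  M[L0]=12
step 11: P3: store L2 := 62  ⟶  IIIM  (L2)  txn=∅  M[L2]=60
step 12: P3: load  L0  ⟶  ISSS  (L0)  txn=BusRd  M[L0]=12
step 13: P2: load  L2  ⟶  IISS  (L2)  txn=BusRd+Flush  M[L2]=62
step 14: P3: store L2 := 78  ⟶  IIIM  (L2)  txn=BusUpgr  M[L2]=62
step 15: P1: store L0 := 57  ⟶  IMII  (L0)  txn=BusUpgr  M[L0]=12
step 16: P0: load  L2  ⟶  SIIS  (L2)  txn=BusRd+Flush  M[L2]=78
step 17: P3: load  L2  ⟶  SIIS  (L2)  txn=∅  M[L2]=78
step 18: P2: load  L2  ⟶  SISS  (L2)  txn=BusRd  M[L2]=78

memory[L0] = 12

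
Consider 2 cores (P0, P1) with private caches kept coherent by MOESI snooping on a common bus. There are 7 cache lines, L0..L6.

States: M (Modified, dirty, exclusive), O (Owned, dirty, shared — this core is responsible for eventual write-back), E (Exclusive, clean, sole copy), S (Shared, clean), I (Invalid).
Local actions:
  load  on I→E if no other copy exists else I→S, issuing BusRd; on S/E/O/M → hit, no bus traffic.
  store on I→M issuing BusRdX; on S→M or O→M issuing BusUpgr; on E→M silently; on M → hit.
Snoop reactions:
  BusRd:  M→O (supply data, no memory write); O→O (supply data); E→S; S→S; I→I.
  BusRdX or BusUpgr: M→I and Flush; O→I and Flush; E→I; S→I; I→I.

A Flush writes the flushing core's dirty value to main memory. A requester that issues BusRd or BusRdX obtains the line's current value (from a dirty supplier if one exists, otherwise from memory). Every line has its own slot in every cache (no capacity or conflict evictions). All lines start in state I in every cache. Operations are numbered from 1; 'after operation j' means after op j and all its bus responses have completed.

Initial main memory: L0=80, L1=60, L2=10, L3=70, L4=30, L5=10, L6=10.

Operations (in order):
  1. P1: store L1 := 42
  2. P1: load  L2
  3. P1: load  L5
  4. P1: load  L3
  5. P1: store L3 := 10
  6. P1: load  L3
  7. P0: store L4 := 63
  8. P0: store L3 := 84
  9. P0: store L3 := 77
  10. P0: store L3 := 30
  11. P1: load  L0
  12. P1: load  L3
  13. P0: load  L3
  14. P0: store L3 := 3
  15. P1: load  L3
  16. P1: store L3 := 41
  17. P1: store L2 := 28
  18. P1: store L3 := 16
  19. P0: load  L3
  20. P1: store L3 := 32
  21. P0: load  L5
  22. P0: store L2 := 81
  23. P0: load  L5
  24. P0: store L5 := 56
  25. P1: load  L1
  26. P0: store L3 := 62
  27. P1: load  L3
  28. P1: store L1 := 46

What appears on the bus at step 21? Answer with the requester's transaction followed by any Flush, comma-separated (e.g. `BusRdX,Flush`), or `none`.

[1] P1: store L1 := 42 | P0:I, P1:M(42) | bus: BusRdX
[2] P1: load  L2 | P0:I, P1:E(10) | bus: BusRd
[3] P1: load  L5 | P0:I, P1:E(10) | bus: BusRd
[4] P1: load  L3 | P0:I, P1:E(70) | bus: BusRd
[5] P1: store L3 := 10 | P0:I, P1:M(10) | bus: none
[6] P1: load  L3 | P0:I, P1:M(10) | bus: none
[7] P0: store L4 := 63 | P0:M(63), P1:I | bus: BusRdX
[8] P0: store L3 := 84 | P0:M(84), P1:I | bus: BusRdX,Flush
[9] P0: store L3 := 77 | P0:M(77), P1:I | bus: none
[10] P0: store L3 := 30 | P0:M(30), P1:I | bus: none
[11] P1: load  L0 | P0:I, P1:E(80) | bus: BusRd
[12] P1: load  L3 | P0:O(30), P1:S(30) | bus: BusRd
[13] P0: load  L3 | P0:O(30), P1:S(30) | bus: none
[14] P0: store L3 := 3 | P0:M(3), P1:I | bus: BusUpgr
[15] P1: load  L3 | P0:O(3), P1:S(3) | bus: BusRd
[16] P1: store L3 := 41 | P0:I, P1:M(41) | bus: BusUpgr,Flush
[17] P1: store L2 := 28 | P0:I, P1:M(28) | bus: none
[18] P1: store L3 := 16 | P0:I, P1:M(16) | bus: none
[19] P0: load  L3 | P0:S(16), P1:O(16) | bus: BusRd
[20] P1: store L3 := 32 | P0:I, P1:M(32) | bus: BusUpgr
[21] P0: load  L5 | P0:S(10), P1:S(10) | bus: BusRd
[22] P0: store L2 := 81 | P0:M(81), P1:I | bus: BusRdX,Flush
[23] P0: load  L5 | P0:S(10), P1:S(10) | bus: none
[24] P0: store L5 := 56 | P0:M(56), P1:I | bus: BusUpgr
[25] P1: load  L1 | P0:I, P1:M(42) | bus: none
[26] P0: store L3 := 62 | P0:M(62), P1:I | bus: BusRdX,Flush
[27] P1: load  L3 | P0:O(62), P1:S(62) | bus: BusRd
[28] P1: store L1 := 46 | P0:I, P1:M(46) | bus: none

bus = BusRd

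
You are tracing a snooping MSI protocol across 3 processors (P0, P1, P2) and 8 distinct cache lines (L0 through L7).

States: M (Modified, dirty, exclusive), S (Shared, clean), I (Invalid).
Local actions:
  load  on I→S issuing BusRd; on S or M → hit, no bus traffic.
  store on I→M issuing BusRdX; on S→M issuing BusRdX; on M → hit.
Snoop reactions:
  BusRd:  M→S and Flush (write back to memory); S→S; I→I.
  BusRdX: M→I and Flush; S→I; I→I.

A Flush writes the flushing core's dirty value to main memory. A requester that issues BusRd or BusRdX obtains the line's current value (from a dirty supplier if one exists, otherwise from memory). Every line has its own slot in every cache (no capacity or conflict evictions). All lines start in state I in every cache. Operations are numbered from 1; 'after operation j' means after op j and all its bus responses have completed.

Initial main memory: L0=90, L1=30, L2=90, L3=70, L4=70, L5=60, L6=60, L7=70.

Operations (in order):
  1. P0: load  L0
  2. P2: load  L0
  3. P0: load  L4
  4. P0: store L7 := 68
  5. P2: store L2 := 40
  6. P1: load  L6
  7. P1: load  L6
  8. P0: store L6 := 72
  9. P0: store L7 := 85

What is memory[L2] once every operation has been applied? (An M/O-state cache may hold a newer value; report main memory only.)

memory[L2] = 90

  op1 P0: load  L0 → S/I/I on L0; bus BusRd; mem=90
  op2 P2: load  L0 → S/I/S on L0; bus BusRd; mem=90
  op3 P0: load  L4 → S/I/I on L4; bus BusRd; mem=70
  op4 P0: store L7 := 68 → M/I/I on L7; bus BusRdX; mem=70
  op5 P2: store L2 := 40 → I/I/M on L2; bus BusRdX; mem=90
  op6 P1: load  L6 → I/S/I on L6; bus BusRd; mem=60
  op7 P1: load  L6 → I/S/I on L6; bus (none); mem=60
  op8 P0: store L6 := 72 → M/I/I on L6; bus BusRdX; mem=60
  op9 P0: store L7 := 85 → M/I/I on L7; bus (none); mem=70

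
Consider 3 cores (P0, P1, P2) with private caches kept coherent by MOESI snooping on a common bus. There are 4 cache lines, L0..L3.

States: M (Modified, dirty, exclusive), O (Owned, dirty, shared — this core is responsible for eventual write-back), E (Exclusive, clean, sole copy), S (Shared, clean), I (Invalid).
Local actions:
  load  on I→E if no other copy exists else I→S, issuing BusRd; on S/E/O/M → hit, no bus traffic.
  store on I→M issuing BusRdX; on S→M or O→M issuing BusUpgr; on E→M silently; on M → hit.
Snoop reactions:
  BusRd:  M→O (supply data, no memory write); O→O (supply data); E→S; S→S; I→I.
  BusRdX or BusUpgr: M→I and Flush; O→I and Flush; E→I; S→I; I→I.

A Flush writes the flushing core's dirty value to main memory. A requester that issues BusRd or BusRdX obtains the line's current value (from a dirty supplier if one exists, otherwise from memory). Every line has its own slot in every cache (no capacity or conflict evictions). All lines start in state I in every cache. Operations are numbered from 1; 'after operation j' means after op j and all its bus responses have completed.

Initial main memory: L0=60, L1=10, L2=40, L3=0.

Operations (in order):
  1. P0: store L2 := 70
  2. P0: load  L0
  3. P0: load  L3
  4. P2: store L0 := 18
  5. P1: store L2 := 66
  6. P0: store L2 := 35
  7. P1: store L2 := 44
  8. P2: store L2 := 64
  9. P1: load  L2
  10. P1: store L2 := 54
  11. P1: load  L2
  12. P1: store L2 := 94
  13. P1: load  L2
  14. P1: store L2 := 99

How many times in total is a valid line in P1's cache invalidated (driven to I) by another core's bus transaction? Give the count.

[1] P0: store L2 := 70 | P0:M(70), P1:I, P2:I | bus: BusRdX
[2] P0: load  L0 | P0:E(60), P1:I, P2:I | bus: BusRd
[3] P0: load  L3 | P0:E(0), P1:I, P2:I | bus: BusRd
[4] P2: store L0 := 18 | P0:I, P1:I, P2:M(18) | bus: BusRdX
[5] P1: store L2 := 66 | P0:I, P1:M(66), P2:I | bus: BusRdX,Flush
[6] P0: store L2 := 35 | P0:M(35), P1:I, P2:I | bus: BusRdX,Flush
[7] P1: store L2 := 44 | P0:I, P1:M(44), P2:I | bus: BusRdX,Flush
[8] P2: store L2 := 64 | P0:I, P1:I, P2:M(64) | bus: BusRdX,Flush
[9] P1: load  L2 | P0:I, P1:S(64), P2:O(64) | bus: BusRd
[10] P1: store L2 := 54 | P0:I, P1:M(54), P2:I | bus: BusUpgr,Flush
[11] P1: load  L2 | P0:I, P1:M(54), P2:I | bus: none
[12] P1: store L2 := 94 | P0:I, P1:M(94), P2:I | bus: none
[13] P1: load  L2 | P0:I, P1:M(94), P2:I | bus: none
[14] P1: store L2 := 99 | P0:I, P1:M(99), P2:I | bus: none

invalidations = 2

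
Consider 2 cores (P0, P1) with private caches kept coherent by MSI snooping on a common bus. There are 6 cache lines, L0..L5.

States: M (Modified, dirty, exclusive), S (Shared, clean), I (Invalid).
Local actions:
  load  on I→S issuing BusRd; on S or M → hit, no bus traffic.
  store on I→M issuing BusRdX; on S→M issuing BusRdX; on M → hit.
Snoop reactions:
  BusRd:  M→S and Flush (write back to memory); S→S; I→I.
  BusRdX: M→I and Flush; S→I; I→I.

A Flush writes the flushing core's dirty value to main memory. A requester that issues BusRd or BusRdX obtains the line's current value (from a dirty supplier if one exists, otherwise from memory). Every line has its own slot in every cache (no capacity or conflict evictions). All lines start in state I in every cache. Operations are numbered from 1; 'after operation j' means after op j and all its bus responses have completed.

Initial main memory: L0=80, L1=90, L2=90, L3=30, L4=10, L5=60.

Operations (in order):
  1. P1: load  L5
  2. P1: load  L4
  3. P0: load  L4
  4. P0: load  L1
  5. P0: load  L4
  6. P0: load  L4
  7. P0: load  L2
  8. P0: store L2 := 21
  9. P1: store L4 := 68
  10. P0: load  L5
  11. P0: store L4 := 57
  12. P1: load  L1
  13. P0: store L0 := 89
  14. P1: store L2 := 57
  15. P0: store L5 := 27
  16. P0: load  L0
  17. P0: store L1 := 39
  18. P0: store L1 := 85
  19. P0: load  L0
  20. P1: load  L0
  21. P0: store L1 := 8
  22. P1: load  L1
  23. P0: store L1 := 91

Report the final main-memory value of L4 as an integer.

memory[L4] = 68

step 1: P1: load  L5  ⟶  IS  (L5)  txn=BusRd  M[L5]=60
step 2: P1: load  L4  ⟶  IS  (L4)  txn=BusRd  M[L4]=10
step 3: P0: load  L4  ⟶  SS  (L4)  txn=BusRd  M[L4]=10
step 4: P0: load  L1  ⟶  SI  (L1)  txn=BusRd  M[L1]=90
step 5: P0: load  L4  ⟶  SS  (L4)  txn=∅  M[L4]=10
step 6: P0: load  L4  ⟶  SS  (L4)  txn=∅  M[L4]=10
step 7: P0: load  L2  ⟶  SI  (L2)  txn=BusRd  M[L2]=90
step 8: P0: store L2 := 21  ⟶  MI  (L2)  txn=BusRdX  M[L2]=90
step 9: P1: store L4 := 68  ⟶  IM  (L4)  txn=BusRdX  M[L4]=10
step 10: P0: load  L5  ⟶  SS  (L5)  txn=BusRd  M[L5]=60
step 11: P0: store L4 := 57  ⟶  MI  (L4)  txn=BusRdX+Flush  M[L4]=68
step 12: P1: load  L1  ⟶  SS  (L1)  txn=BusRd  M[L1]=90
step 13: P0: store L0 := 89  ⟶  MI  (L0)  txn=BusRdX  M[L0]=80
step 14: P1: store L2 := 57  ⟶  IM  (L2)  txn=BusRdX+Flush  M[L2]=21
step 15: P0: store L5 := 27  ⟶  MI  (L5)  txn=BusRdX  M[L5]=60
step 16: P0: load  L0  ⟶  MI  (L0)  txn=∅  M[L0]=80
step 17: P0: store L1 := 39  ⟶  MI  (L1)  txn=BusRdX  M[L1]=90
step 18: P0: store L1 := 85  ⟶  MI  (L1)  txn=∅  M[L1]=90
step 19: P0: load  L0  ⟶  MI  (L0)  txn=∅  M[L0]=80
step 20: P1: load  L0  ⟶  SS  (L0)  txn=BusRd+Flush  M[L0]=89
step 21: P0: store L1 := 8  ⟶  MI  (L1)  txn=∅  M[L1]=90
step 22: P1: load  L1  ⟶  SS  (L1)  txn=BusRd+Flush  M[L1]=8
step 23: P0: store L1 := 91  ⟶  MI  (L1)  txn=BusRdX  M[L1]=8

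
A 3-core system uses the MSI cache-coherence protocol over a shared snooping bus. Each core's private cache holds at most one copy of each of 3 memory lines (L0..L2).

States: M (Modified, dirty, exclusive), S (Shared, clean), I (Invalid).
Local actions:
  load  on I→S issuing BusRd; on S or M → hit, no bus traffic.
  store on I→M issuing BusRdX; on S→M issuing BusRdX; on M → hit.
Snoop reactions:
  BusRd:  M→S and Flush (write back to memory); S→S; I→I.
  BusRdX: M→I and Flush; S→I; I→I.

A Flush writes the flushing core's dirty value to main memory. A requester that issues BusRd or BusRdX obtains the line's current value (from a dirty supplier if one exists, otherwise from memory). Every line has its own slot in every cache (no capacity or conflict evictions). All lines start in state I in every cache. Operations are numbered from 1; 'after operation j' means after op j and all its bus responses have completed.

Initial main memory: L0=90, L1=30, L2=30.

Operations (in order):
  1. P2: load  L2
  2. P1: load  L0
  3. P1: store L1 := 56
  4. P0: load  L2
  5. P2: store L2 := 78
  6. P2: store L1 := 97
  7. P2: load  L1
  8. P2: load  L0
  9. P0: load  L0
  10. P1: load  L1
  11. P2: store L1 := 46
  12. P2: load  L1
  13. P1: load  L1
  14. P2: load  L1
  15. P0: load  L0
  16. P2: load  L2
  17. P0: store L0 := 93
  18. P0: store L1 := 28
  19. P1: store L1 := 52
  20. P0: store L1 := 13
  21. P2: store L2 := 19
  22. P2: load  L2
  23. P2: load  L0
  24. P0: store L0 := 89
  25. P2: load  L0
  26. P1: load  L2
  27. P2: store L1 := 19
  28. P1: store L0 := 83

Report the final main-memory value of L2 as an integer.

step 1: P2: load  L2  ⟶  IIS  (L2)  txn=BusRd  M[L2]=30
step 2: P1: load  L0  ⟶  ISI  (L0)  txn=BusRd  M[L0]=90
step 3: P1: store L1 := 56  ⟶  IMI  (L1)  txn=BusRdX  M[L1]=30
step 4: P0: load  L2  ⟶  SIS  (L2)  txn=BusRd  M[L2]=30
step 5: P2: store L2 := 78  ⟶  IIM  (L2)  txn=BusRdX  M[L2]=30
step 6: P2: store L1 := 97  ⟶  IIM  (L1)  txn=BusRdX+Flush  M[L1]=56
step 7: P2: load  L1  ⟶  IIM  (L1)  txn=∅  M[L1]=56
step 8: P2: load  L0  ⟶  ISS  (L0)  txn=BusRd  M[L0]=90
step 9: P0: load  L0  ⟶  SSS  (L0)  txn=BusRd  M[L0]=90
step 10: P1: load  L1  ⟶  ISS  (L1)  txn=BusRd+Flush  M[L1]=97
step 11: P2: store L1 := 46  ⟶  IIM  (L1)  txn=BusRdX  M[L1]=97
step 12: P2: load  L1  ⟶  IIM  (L1)  txn=∅  M[L1]=97
step 13: P1: load  L1  ⟶  ISS  (L1)  txn=BusRd+Flush  M[L1]=46
step 14: P2: load  L1  ⟶  ISS  (L1)  txn=∅  M[L1]=46
step 15: P0: load  L0  ⟶  SSS  (L0)  txn=∅  M[L0]=90
step 16: P2: load  L2  ⟶  IIM  (L2)  txn=∅  M[L2]=30
step 17: P0: store L0 := 93  ⟶  MII  (L0)  txn=BusRdX  M[L0]=90
step 18: P0: store L1 := 28  ⟶  MII  (L1)  txn=BusRdX  M[L1]=46
step 19: P1: store L1 := 52  ⟶  IMI  (L1)  txn=BusRdX+Flush  M[L1]=28
step 20: P0: store L1 := 13  ⟶  MII  (L1)  txn=BusRdX+Flush  M[L1]=52
step 21: P2: store L2 := 19  ⟶  IIM  (L2)  txn=∅  M[L2]=30
step 22: P2: load  L2  ⟶  IIM  (L2)  txn=∅  M[L2]=30
step 23: P2: load  L0  ⟶  SIS  (L0)  txn=BusRd+Flush  M[L0]=93
step 24: P0: store L0 := 89  ⟶  MII  (L0)  txn=BusRdX  M[L0]=93
step 25: P2: load  L0  ⟶  SIS  (L0)  txn=BusRd+Flush  M[L0]=89
step 26: P1: load  L2  ⟶  ISS  (L2)  txn=BusRd+Flush  M[L2]=19
step 27: P2: store L1 := 19  ⟶  IIM  (L1)  txn=BusRdX+Flush  M[L1]=13
step 28: P1: store L0 := 83  ⟶  IMI  (L0)  txn=BusRdX  M[L0]=89

memory[L2] = 19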